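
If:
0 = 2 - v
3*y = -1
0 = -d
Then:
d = 0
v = 2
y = -1/3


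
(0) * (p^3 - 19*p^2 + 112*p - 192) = 0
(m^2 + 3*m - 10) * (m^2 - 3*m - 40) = m^4 - 59*m^2 - 90*m + 400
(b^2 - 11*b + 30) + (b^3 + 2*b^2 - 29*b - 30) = b^3 + 3*b^2 - 40*b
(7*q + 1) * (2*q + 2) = 14*q^2 + 16*q + 2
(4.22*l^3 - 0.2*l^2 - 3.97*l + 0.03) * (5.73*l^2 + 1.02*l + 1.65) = 24.1806*l^5 + 3.1584*l^4 - 15.9891*l^3 - 4.2075*l^2 - 6.5199*l + 0.0495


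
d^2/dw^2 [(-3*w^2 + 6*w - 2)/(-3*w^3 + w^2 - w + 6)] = 2*(27*w^6 - 162*w^5 + 135*w^4 + 345*w^3 - 678*w^2 + 210*w + 62)/(27*w^9 - 27*w^8 + 36*w^7 - 181*w^6 + 120*w^5 - 129*w^4 + 361*w^3 - 126*w^2 + 108*w - 216)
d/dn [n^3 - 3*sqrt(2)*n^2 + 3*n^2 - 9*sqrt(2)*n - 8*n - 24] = 3*n^2 - 6*sqrt(2)*n + 6*n - 9*sqrt(2) - 8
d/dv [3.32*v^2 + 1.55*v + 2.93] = 6.64*v + 1.55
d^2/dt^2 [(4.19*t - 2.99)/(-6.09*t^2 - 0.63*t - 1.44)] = (-(4.19*t - 2.99)*(12.18*t + 0.63)*(24.36*t + 1.26) + (153.1026*t - 31.1388)*(6.09*t^2 + 0.63*t + 1.44))/(6.09*t^2 + 0.63*t + 1.44)^3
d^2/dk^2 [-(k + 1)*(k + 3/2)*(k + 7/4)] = -6*k - 17/2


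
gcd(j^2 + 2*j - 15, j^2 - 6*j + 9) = j - 3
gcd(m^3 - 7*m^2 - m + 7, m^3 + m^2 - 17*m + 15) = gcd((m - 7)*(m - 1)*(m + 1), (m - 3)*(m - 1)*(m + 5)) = m - 1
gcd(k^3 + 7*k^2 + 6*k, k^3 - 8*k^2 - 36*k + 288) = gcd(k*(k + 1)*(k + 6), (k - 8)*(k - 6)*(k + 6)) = k + 6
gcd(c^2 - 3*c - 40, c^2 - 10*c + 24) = 1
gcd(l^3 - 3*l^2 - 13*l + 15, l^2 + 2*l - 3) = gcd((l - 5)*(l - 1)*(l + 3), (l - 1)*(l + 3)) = l^2 + 2*l - 3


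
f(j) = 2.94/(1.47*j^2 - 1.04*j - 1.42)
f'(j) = 2.94*(1.04 - 2.94*j)/(1.47*j^2 - 1.04*j - 1.42)^2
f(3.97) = 0.17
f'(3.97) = -0.10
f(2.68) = 0.46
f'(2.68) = -0.50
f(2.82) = 0.40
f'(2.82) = -0.40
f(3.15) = 0.30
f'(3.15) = -0.25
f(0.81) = -2.27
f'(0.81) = -2.34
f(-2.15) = 0.39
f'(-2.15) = 0.37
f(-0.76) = 13.40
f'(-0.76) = 199.86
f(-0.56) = -7.81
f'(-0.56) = 55.69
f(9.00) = 0.03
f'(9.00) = -0.01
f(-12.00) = 0.01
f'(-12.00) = 0.00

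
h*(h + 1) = h^2 + h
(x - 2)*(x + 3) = x^2 + x - 6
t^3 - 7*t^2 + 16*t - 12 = (t - 3)*(t - 2)^2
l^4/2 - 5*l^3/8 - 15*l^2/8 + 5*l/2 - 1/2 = (l/2 + 1)*(l - 2)*(l - 1)*(l - 1/4)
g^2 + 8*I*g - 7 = (g + I)*(g + 7*I)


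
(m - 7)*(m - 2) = m^2 - 9*m + 14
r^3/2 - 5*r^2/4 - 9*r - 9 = (r/2 + 1)*(r - 6)*(r + 3/2)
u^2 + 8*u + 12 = (u + 2)*(u + 6)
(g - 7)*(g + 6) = g^2 - g - 42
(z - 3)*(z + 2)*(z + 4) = z^3 + 3*z^2 - 10*z - 24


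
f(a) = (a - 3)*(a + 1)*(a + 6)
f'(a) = (a - 3)*(a + 1) + (a - 3)*(a + 6) + (a + 1)*(a + 6)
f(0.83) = -27.12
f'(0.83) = -6.29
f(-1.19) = 3.83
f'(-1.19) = -20.27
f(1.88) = -25.42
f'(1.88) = 10.64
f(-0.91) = -1.79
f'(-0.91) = -19.80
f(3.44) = 18.44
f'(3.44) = 48.02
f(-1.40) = 8.10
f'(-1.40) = -20.32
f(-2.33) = 26.02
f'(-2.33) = -17.35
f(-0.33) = -12.65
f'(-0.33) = -17.31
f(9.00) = 900.00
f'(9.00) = 300.00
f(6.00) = 252.00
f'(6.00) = 141.00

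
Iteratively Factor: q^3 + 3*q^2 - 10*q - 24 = (q - 3)*(q^2 + 6*q + 8) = (q - 3)*(q + 2)*(q + 4)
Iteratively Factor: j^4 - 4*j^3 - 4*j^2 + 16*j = (j + 2)*(j^3 - 6*j^2 + 8*j) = (j - 4)*(j + 2)*(j^2 - 2*j) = (j - 4)*(j - 2)*(j + 2)*(j)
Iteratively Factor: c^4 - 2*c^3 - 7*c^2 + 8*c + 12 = (c - 2)*(c^3 - 7*c - 6) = (c - 2)*(c + 2)*(c^2 - 2*c - 3) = (c - 3)*(c - 2)*(c + 2)*(c + 1)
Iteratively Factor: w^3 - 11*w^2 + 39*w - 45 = (w - 5)*(w^2 - 6*w + 9) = (w - 5)*(w - 3)*(w - 3)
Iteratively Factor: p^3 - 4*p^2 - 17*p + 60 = (p - 3)*(p^2 - p - 20) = (p - 3)*(p + 4)*(p - 5)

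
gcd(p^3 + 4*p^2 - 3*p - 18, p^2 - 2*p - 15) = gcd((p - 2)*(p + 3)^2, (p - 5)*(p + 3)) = p + 3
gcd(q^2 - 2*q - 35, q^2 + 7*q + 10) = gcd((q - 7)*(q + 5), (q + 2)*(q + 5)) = q + 5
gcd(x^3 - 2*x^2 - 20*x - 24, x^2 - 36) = x - 6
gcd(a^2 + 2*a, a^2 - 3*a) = a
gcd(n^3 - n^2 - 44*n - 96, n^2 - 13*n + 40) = n - 8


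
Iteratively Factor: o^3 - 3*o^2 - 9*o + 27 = (o - 3)*(o^2 - 9) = (o - 3)*(o + 3)*(o - 3)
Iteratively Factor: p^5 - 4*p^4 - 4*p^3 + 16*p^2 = (p)*(p^4 - 4*p^3 - 4*p^2 + 16*p) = p^2*(p^3 - 4*p^2 - 4*p + 16) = p^2*(p - 4)*(p^2 - 4) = p^2*(p - 4)*(p - 2)*(p + 2)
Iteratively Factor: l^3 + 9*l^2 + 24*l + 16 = (l + 4)*(l^2 + 5*l + 4) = (l + 1)*(l + 4)*(l + 4)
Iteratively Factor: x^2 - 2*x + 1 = (x - 1)*(x - 1)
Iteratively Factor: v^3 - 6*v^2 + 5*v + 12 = (v - 4)*(v^2 - 2*v - 3) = (v - 4)*(v - 3)*(v + 1)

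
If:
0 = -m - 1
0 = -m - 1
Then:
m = -1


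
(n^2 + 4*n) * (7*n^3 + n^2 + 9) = 7*n^5 + 29*n^4 + 4*n^3 + 9*n^2 + 36*n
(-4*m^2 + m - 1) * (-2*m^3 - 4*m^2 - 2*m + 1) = 8*m^5 + 14*m^4 + 6*m^3 - 2*m^2 + 3*m - 1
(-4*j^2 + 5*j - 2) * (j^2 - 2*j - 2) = -4*j^4 + 13*j^3 - 4*j^2 - 6*j + 4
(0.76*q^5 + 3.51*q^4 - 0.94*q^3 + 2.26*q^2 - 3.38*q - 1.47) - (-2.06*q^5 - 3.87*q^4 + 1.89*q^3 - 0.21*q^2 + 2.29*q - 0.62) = 2.82*q^5 + 7.38*q^4 - 2.83*q^3 + 2.47*q^2 - 5.67*q - 0.85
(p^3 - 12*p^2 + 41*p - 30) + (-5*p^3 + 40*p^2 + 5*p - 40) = -4*p^3 + 28*p^2 + 46*p - 70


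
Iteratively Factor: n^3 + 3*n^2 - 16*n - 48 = (n - 4)*(n^2 + 7*n + 12) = (n - 4)*(n + 4)*(n + 3)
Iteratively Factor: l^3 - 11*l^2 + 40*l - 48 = (l - 3)*(l^2 - 8*l + 16) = (l - 4)*(l - 3)*(l - 4)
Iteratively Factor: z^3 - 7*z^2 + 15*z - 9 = (z - 1)*(z^2 - 6*z + 9) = (z - 3)*(z - 1)*(z - 3)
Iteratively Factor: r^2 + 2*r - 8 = (r - 2)*(r + 4)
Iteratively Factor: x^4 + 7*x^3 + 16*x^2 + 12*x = (x + 2)*(x^3 + 5*x^2 + 6*x) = x*(x + 2)*(x^2 + 5*x + 6) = x*(x + 2)*(x + 3)*(x + 2)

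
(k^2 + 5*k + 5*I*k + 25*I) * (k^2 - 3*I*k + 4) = k^4 + 5*k^3 + 2*I*k^3 + 19*k^2 + 10*I*k^2 + 95*k + 20*I*k + 100*I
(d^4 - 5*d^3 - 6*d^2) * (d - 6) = d^5 - 11*d^4 + 24*d^3 + 36*d^2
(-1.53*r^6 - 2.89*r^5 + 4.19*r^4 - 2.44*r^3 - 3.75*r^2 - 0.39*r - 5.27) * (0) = 0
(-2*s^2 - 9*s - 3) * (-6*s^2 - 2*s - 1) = 12*s^4 + 58*s^3 + 38*s^2 + 15*s + 3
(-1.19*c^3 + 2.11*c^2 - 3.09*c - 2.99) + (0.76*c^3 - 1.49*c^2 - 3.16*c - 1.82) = -0.43*c^3 + 0.62*c^2 - 6.25*c - 4.81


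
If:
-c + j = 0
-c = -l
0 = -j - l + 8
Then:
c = 4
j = 4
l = 4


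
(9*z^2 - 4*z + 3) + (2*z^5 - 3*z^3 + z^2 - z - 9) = 2*z^5 - 3*z^3 + 10*z^2 - 5*z - 6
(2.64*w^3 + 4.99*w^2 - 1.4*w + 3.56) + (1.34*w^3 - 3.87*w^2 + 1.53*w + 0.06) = 3.98*w^3 + 1.12*w^2 + 0.13*w + 3.62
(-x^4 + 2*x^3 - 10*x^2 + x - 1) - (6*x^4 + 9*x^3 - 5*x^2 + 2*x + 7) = -7*x^4 - 7*x^3 - 5*x^2 - x - 8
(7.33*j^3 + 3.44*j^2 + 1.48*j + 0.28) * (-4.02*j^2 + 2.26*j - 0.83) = -29.4666*j^5 + 2.737*j^4 - 4.2591*j^3 - 0.636*j^2 - 0.5956*j - 0.2324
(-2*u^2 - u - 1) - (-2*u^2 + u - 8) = 7 - 2*u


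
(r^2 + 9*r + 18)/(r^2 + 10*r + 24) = (r + 3)/(r + 4)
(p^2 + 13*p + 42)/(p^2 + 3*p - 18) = (p + 7)/(p - 3)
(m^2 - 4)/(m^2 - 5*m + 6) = (m + 2)/(m - 3)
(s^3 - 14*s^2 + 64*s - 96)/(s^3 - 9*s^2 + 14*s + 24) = (s - 4)/(s + 1)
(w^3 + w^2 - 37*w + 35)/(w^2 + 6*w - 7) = w - 5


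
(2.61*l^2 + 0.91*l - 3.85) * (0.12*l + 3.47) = 0.3132*l^3 + 9.1659*l^2 + 2.6957*l - 13.3595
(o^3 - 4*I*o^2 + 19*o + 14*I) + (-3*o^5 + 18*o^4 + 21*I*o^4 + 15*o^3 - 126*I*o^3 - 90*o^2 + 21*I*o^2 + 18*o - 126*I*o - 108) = -3*o^5 + 18*o^4 + 21*I*o^4 + 16*o^3 - 126*I*o^3 - 90*o^2 + 17*I*o^2 + 37*o - 126*I*o - 108 + 14*I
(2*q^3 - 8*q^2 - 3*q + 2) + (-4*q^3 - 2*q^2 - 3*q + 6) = -2*q^3 - 10*q^2 - 6*q + 8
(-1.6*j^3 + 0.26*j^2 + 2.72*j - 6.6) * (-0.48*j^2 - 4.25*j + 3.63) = 0.768*j^5 + 6.6752*j^4 - 8.2186*j^3 - 7.4482*j^2 + 37.9236*j - 23.958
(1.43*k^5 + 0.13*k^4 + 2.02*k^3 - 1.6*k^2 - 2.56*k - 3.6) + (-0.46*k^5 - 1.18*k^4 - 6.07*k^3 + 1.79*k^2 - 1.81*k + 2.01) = 0.97*k^5 - 1.05*k^4 - 4.05*k^3 + 0.19*k^2 - 4.37*k - 1.59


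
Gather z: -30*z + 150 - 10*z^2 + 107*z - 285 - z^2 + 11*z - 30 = -11*z^2 + 88*z - 165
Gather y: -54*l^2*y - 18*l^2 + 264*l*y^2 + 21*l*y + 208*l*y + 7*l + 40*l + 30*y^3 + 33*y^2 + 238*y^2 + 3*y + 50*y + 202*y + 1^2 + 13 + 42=-18*l^2 + 47*l + 30*y^3 + y^2*(264*l + 271) + y*(-54*l^2 + 229*l + 255) + 56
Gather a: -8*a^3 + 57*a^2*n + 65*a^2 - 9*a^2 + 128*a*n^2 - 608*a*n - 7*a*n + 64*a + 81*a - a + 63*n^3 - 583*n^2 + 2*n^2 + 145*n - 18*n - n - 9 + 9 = -8*a^3 + a^2*(57*n + 56) + a*(128*n^2 - 615*n + 144) + 63*n^3 - 581*n^2 + 126*n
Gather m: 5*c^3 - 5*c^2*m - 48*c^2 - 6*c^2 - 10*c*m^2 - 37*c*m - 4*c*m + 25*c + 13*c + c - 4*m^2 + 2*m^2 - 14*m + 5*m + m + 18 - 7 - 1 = 5*c^3 - 54*c^2 + 39*c + m^2*(-10*c - 2) + m*(-5*c^2 - 41*c - 8) + 10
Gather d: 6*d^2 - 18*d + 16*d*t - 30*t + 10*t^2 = 6*d^2 + d*(16*t - 18) + 10*t^2 - 30*t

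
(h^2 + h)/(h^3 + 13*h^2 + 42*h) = (h + 1)/(h^2 + 13*h + 42)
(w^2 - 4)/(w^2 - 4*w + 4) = (w + 2)/(w - 2)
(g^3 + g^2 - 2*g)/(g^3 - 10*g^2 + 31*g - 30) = g*(g^2 + g - 2)/(g^3 - 10*g^2 + 31*g - 30)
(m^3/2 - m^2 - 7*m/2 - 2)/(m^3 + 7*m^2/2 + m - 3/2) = (m^2 - 3*m - 4)/(2*m^2 + 5*m - 3)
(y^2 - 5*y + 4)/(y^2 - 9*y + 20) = (y - 1)/(y - 5)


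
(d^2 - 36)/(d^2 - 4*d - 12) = (d + 6)/(d + 2)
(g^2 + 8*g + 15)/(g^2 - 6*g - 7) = (g^2 + 8*g + 15)/(g^2 - 6*g - 7)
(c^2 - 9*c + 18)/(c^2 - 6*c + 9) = (c - 6)/(c - 3)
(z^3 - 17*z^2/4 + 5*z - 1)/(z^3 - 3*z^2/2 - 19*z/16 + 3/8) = 4*(z - 2)/(4*z + 3)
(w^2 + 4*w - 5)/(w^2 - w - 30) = (w - 1)/(w - 6)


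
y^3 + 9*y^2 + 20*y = y*(y + 4)*(y + 5)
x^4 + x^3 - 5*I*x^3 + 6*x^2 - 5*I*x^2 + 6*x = x*(x + 1)*(x - 6*I)*(x + I)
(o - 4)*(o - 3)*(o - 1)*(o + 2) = o^4 - 6*o^3 + 3*o^2 + 26*o - 24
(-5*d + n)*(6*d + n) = -30*d^2 + d*n + n^2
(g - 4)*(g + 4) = g^2 - 16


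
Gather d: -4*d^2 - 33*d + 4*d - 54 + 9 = -4*d^2 - 29*d - 45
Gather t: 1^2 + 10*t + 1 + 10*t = 20*t + 2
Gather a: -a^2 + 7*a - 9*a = -a^2 - 2*a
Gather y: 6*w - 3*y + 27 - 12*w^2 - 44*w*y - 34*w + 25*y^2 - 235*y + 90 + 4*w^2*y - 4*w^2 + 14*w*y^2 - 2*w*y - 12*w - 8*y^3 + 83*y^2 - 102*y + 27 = -16*w^2 - 40*w - 8*y^3 + y^2*(14*w + 108) + y*(4*w^2 - 46*w - 340) + 144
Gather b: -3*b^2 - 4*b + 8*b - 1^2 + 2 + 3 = -3*b^2 + 4*b + 4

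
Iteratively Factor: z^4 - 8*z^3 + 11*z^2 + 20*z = (z - 5)*(z^3 - 3*z^2 - 4*z) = z*(z - 5)*(z^2 - 3*z - 4) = z*(z - 5)*(z - 4)*(z + 1)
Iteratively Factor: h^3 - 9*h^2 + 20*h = (h - 5)*(h^2 - 4*h) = (h - 5)*(h - 4)*(h)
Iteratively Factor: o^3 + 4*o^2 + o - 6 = (o + 2)*(o^2 + 2*o - 3) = (o + 2)*(o + 3)*(o - 1)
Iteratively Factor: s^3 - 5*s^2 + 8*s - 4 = (s - 2)*(s^2 - 3*s + 2) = (s - 2)*(s - 1)*(s - 2)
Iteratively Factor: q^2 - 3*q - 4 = (q - 4)*(q + 1)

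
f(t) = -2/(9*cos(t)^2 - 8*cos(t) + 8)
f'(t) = -2*(18*sin(t)*cos(t) - 8*sin(t))/(9*cos(t)^2 - 8*cos(t) + 8)^2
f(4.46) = -0.19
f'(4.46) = -0.22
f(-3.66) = -0.09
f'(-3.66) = 0.05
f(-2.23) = -0.12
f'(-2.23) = -0.11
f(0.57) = -0.26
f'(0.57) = -0.13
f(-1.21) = -0.32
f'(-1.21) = -0.08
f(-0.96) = -0.31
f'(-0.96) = 0.09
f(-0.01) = -0.22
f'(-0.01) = 0.00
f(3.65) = -0.09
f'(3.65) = -0.05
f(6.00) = -0.23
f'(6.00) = 0.07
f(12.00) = -0.26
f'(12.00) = 0.13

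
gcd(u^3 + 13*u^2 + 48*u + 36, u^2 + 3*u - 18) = u + 6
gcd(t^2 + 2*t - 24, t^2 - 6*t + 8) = t - 4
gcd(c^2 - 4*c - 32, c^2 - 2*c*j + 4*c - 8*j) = c + 4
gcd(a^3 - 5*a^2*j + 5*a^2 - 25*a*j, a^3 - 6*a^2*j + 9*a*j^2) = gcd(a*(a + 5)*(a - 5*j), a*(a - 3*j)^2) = a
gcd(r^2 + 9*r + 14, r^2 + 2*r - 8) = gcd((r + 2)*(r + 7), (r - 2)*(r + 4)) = 1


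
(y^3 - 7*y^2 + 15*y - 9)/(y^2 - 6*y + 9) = y - 1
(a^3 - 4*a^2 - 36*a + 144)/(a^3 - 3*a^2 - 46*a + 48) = (a^2 - 10*a + 24)/(a^2 - 9*a + 8)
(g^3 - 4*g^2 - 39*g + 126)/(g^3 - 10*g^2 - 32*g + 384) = (g^2 - 10*g + 21)/(g^2 - 16*g + 64)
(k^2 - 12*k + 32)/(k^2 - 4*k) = (k - 8)/k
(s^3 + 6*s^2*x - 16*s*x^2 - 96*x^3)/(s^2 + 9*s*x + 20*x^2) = (s^2 + 2*s*x - 24*x^2)/(s + 5*x)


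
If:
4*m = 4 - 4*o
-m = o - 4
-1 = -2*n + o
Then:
No Solution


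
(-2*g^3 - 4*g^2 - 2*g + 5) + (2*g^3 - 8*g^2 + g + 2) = -12*g^2 - g + 7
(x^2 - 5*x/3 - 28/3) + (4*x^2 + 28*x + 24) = 5*x^2 + 79*x/3 + 44/3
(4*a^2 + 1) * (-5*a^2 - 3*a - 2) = -20*a^4 - 12*a^3 - 13*a^2 - 3*a - 2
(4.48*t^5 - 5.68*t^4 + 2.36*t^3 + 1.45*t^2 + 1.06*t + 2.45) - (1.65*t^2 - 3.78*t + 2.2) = 4.48*t^5 - 5.68*t^4 + 2.36*t^3 - 0.2*t^2 + 4.84*t + 0.25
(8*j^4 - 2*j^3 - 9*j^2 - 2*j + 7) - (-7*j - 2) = 8*j^4 - 2*j^3 - 9*j^2 + 5*j + 9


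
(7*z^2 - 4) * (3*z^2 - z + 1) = 21*z^4 - 7*z^3 - 5*z^2 + 4*z - 4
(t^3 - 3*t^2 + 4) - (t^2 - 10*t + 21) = t^3 - 4*t^2 + 10*t - 17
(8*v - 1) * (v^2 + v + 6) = 8*v^3 + 7*v^2 + 47*v - 6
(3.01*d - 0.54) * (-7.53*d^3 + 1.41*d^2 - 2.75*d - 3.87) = -22.6653*d^4 + 8.3103*d^3 - 9.0389*d^2 - 10.1637*d + 2.0898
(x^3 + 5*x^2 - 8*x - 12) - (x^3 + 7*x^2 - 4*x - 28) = -2*x^2 - 4*x + 16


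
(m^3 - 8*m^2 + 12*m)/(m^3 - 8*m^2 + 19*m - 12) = m*(m^2 - 8*m + 12)/(m^3 - 8*m^2 + 19*m - 12)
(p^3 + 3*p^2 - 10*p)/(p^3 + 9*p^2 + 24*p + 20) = p*(p - 2)/(p^2 + 4*p + 4)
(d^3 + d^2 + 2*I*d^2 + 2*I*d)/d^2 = d + 1 + 2*I + 2*I/d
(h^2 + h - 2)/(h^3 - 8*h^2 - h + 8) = (h + 2)/(h^2 - 7*h - 8)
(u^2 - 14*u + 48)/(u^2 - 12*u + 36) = (u - 8)/(u - 6)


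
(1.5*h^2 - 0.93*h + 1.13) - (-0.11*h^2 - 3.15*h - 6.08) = 1.61*h^2 + 2.22*h + 7.21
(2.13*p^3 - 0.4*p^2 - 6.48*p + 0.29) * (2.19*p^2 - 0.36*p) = 4.6647*p^5 - 1.6428*p^4 - 14.0472*p^3 + 2.9679*p^2 - 0.1044*p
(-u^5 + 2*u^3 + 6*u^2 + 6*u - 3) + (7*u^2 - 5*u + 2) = -u^5 + 2*u^3 + 13*u^2 + u - 1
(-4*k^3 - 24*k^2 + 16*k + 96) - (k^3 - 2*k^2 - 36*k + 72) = -5*k^3 - 22*k^2 + 52*k + 24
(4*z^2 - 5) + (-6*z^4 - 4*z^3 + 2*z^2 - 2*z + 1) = -6*z^4 - 4*z^3 + 6*z^2 - 2*z - 4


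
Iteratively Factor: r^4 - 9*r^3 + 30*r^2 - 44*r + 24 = (r - 2)*(r^3 - 7*r^2 + 16*r - 12) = (r - 2)^2*(r^2 - 5*r + 6) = (r - 2)^3*(r - 3)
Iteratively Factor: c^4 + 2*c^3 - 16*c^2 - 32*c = (c)*(c^3 + 2*c^2 - 16*c - 32) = c*(c - 4)*(c^2 + 6*c + 8) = c*(c - 4)*(c + 2)*(c + 4)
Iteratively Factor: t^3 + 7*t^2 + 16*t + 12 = (t + 3)*(t^2 + 4*t + 4) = (t + 2)*(t + 3)*(t + 2)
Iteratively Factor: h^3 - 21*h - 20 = (h - 5)*(h^2 + 5*h + 4) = (h - 5)*(h + 4)*(h + 1)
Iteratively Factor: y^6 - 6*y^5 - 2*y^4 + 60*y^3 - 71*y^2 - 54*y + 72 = (y + 3)*(y^5 - 9*y^4 + 25*y^3 - 15*y^2 - 26*y + 24) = (y - 4)*(y + 3)*(y^4 - 5*y^3 + 5*y^2 + 5*y - 6) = (y - 4)*(y - 3)*(y + 3)*(y^3 - 2*y^2 - y + 2) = (y - 4)*(y - 3)*(y + 1)*(y + 3)*(y^2 - 3*y + 2) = (y - 4)*(y - 3)*(y - 1)*(y + 1)*(y + 3)*(y - 2)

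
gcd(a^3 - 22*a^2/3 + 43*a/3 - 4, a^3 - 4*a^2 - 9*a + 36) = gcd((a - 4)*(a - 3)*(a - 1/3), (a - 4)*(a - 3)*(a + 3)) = a^2 - 7*a + 12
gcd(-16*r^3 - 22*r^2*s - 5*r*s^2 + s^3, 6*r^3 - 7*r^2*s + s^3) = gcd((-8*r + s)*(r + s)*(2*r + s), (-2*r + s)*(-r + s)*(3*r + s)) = 1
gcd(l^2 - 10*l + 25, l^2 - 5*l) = l - 5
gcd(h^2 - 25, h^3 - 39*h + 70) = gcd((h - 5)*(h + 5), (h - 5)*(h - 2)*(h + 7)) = h - 5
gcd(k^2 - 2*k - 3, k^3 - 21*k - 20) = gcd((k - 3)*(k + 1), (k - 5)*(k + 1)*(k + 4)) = k + 1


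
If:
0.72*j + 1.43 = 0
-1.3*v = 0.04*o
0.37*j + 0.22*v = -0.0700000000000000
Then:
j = -1.99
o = -98.22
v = 3.02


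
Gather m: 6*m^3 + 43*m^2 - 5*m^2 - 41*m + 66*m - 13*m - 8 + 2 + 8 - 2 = 6*m^3 + 38*m^2 + 12*m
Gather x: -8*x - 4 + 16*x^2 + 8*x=16*x^2 - 4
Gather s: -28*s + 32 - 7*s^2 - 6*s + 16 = -7*s^2 - 34*s + 48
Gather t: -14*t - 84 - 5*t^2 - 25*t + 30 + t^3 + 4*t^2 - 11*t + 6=t^3 - t^2 - 50*t - 48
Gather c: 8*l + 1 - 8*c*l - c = c*(-8*l - 1) + 8*l + 1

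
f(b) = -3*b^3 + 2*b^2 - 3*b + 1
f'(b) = -9*b^2 + 4*b - 3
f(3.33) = -97.59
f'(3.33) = -89.48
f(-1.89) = 34.07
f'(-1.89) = -42.71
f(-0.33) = 2.32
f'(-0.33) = -5.30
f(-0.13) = 1.43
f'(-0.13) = -3.67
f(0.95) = -2.62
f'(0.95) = -7.32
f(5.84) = -545.84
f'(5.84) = -286.59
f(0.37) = 0.01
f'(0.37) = -2.75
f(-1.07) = 10.17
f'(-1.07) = -17.58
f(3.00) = -71.00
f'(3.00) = -72.00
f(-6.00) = 739.00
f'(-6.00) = -351.00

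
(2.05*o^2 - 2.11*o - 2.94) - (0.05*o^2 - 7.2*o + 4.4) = 2.0*o^2 + 5.09*o - 7.34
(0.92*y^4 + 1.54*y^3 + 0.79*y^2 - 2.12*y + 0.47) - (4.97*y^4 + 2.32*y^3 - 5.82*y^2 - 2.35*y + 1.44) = -4.05*y^4 - 0.78*y^3 + 6.61*y^2 + 0.23*y - 0.97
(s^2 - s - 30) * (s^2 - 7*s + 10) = s^4 - 8*s^3 - 13*s^2 + 200*s - 300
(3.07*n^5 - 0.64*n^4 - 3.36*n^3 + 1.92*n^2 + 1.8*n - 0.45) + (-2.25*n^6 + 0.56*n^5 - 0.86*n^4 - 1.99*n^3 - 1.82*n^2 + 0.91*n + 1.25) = -2.25*n^6 + 3.63*n^5 - 1.5*n^4 - 5.35*n^3 + 0.0999999999999999*n^2 + 2.71*n + 0.8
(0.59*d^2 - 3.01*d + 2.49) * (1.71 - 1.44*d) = -0.8496*d^3 + 5.3433*d^2 - 8.7327*d + 4.2579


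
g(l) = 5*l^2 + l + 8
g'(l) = 10*l + 1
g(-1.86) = 23.44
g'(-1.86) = -17.60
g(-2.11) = 28.15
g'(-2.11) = -20.10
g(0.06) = 8.08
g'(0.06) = 1.60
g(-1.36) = 15.89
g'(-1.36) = -12.60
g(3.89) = 87.55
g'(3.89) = 39.90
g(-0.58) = 9.10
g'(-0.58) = -4.80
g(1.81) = 26.19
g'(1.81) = 19.10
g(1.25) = 17.06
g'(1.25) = 13.50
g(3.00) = 56.00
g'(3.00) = 31.00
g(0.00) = 8.00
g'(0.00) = 1.00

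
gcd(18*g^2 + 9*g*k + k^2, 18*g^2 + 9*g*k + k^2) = 18*g^2 + 9*g*k + k^2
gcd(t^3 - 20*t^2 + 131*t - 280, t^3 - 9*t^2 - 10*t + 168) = t - 7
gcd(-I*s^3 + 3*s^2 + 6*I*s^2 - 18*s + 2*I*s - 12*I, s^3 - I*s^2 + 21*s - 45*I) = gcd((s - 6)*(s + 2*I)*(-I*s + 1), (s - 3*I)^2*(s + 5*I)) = 1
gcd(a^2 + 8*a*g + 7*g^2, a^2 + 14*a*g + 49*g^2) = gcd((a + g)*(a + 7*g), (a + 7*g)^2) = a + 7*g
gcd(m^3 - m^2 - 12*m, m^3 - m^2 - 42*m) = m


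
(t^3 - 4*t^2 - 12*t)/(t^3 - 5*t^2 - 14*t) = (t - 6)/(t - 7)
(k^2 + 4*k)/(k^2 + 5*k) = (k + 4)/(k + 5)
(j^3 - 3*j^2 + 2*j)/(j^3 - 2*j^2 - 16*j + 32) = j*(j - 1)/(j^2 - 16)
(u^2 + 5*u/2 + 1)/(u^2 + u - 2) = (u + 1/2)/(u - 1)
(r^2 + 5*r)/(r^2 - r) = (r + 5)/(r - 1)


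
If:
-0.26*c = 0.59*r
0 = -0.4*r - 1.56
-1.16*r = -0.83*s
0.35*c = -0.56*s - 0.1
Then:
No Solution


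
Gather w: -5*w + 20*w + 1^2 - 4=15*w - 3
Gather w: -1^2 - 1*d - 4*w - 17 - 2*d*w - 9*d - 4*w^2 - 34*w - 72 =-10*d - 4*w^2 + w*(-2*d - 38) - 90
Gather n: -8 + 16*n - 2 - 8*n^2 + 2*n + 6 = -8*n^2 + 18*n - 4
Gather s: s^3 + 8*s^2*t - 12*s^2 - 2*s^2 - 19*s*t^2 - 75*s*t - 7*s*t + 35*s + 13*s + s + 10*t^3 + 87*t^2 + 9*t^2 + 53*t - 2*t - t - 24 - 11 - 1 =s^3 + s^2*(8*t - 14) + s*(-19*t^2 - 82*t + 49) + 10*t^3 + 96*t^2 + 50*t - 36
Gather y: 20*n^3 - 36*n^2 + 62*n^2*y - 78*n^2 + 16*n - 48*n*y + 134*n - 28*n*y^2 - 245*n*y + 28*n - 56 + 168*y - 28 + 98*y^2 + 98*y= 20*n^3 - 114*n^2 + 178*n + y^2*(98 - 28*n) + y*(62*n^2 - 293*n + 266) - 84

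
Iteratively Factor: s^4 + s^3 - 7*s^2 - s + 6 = (s - 1)*(s^3 + 2*s^2 - 5*s - 6) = (s - 1)*(s + 3)*(s^2 - s - 2) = (s - 1)*(s + 1)*(s + 3)*(s - 2)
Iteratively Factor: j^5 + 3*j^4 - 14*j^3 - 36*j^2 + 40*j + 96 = (j - 2)*(j^4 + 5*j^3 - 4*j^2 - 44*j - 48) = (j - 2)*(j + 2)*(j^3 + 3*j^2 - 10*j - 24) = (j - 2)*(j + 2)^2*(j^2 + j - 12) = (j - 3)*(j - 2)*(j + 2)^2*(j + 4)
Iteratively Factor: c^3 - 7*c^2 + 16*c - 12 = (c - 2)*(c^2 - 5*c + 6) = (c - 3)*(c - 2)*(c - 2)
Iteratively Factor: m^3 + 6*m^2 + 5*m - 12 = (m + 4)*(m^2 + 2*m - 3) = (m - 1)*(m + 4)*(m + 3)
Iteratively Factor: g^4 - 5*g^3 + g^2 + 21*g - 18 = (g - 1)*(g^3 - 4*g^2 - 3*g + 18) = (g - 3)*(g - 1)*(g^2 - g - 6) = (g - 3)*(g - 1)*(g + 2)*(g - 3)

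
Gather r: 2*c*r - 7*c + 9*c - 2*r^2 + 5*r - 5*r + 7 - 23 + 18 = 2*c*r + 2*c - 2*r^2 + 2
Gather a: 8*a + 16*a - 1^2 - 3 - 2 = 24*a - 6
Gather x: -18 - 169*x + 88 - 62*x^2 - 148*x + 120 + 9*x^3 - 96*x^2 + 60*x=9*x^3 - 158*x^2 - 257*x + 190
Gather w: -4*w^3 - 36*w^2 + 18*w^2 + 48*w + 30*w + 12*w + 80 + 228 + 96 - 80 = -4*w^3 - 18*w^2 + 90*w + 324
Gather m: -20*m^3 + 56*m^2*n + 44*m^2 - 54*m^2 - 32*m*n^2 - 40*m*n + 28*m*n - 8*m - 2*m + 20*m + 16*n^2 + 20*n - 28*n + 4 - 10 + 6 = -20*m^3 + m^2*(56*n - 10) + m*(-32*n^2 - 12*n + 10) + 16*n^2 - 8*n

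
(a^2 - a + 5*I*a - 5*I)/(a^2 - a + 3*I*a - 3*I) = (a + 5*I)/(a + 3*I)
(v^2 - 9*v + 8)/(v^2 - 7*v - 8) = (v - 1)/(v + 1)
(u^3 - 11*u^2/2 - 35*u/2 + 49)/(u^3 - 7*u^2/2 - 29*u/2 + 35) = (u - 7)/(u - 5)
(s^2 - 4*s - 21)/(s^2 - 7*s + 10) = (s^2 - 4*s - 21)/(s^2 - 7*s + 10)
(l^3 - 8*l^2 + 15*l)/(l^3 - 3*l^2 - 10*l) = (l - 3)/(l + 2)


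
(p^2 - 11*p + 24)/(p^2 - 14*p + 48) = (p - 3)/(p - 6)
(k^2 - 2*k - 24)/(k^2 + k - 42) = (k + 4)/(k + 7)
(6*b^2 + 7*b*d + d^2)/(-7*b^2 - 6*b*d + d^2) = (-6*b - d)/(7*b - d)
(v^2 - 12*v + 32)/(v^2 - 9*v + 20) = (v - 8)/(v - 5)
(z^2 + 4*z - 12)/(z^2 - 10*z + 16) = (z + 6)/(z - 8)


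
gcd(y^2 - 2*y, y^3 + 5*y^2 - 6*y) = y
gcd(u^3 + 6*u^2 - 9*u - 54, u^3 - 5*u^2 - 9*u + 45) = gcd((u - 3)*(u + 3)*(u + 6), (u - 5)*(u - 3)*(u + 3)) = u^2 - 9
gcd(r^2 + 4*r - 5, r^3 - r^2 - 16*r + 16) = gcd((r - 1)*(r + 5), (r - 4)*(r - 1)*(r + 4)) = r - 1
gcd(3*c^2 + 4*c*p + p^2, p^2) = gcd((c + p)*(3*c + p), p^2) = 1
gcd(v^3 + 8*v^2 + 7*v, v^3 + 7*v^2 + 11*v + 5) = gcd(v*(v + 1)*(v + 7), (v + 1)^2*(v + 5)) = v + 1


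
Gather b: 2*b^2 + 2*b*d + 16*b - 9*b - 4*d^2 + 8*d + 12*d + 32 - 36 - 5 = 2*b^2 + b*(2*d + 7) - 4*d^2 + 20*d - 9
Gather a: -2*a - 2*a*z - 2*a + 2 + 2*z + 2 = a*(-2*z - 4) + 2*z + 4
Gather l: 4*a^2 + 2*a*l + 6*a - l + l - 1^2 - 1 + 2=4*a^2 + 2*a*l + 6*a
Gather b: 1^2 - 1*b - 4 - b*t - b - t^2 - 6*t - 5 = b*(-t - 2) - t^2 - 6*t - 8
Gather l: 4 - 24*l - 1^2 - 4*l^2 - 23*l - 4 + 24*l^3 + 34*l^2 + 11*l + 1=24*l^3 + 30*l^2 - 36*l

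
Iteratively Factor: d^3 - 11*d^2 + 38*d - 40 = (d - 5)*(d^2 - 6*d + 8) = (d - 5)*(d - 2)*(d - 4)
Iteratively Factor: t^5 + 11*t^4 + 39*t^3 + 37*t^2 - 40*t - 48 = (t + 4)*(t^4 + 7*t^3 + 11*t^2 - 7*t - 12) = (t + 3)*(t + 4)*(t^3 + 4*t^2 - t - 4) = (t - 1)*(t + 3)*(t + 4)*(t^2 + 5*t + 4) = (t - 1)*(t + 3)*(t + 4)^2*(t + 1)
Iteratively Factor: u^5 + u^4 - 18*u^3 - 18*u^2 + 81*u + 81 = (u - 3)*(u^4 + 4*u^3 - 6*u^2 - 36*u - 27) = (u - 3)*(u + 1)*(u^3 + 3*u^2 - 9*u - 27) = (u - 3)^2*(u + 1)*(u^2 + 6*u + 9) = (u - 3)^2*(u + 1)*(u + 3)*(u + 3)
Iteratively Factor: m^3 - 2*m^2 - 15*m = (m + 3)*(m^2 - 5*m) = (m - 5)*(m + 3)*(m)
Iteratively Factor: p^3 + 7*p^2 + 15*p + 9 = (p + 1)*(p^2 + 6*p + 9) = (p + 1)*(p + 3)*(p + 3)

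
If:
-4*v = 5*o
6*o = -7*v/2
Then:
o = 0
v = 0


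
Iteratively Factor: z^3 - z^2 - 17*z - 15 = (z - 5)*(z^2 + 4*z + 3) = (z - 5)*(z + 1)*(z + 3)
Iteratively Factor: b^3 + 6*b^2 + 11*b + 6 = (b + 2)*(b^2 + 4*b + 3) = (b + 1)*(b + 2)*(b + 3)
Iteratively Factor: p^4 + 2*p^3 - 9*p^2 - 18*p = (p + 3)*(p^3 - p^2 - 6*p) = (p - 3)*(p + 3)*(p^2 + 2*p) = p*(p - 3)*(p + 3)*(p + 2)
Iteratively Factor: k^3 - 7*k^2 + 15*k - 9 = (k - 3)*(k^2 - 4*k + 3) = (k - 3)*(k - 1)*(k - 3)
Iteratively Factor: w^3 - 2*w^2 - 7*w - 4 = (w + 1)*(w^2 - 3*w - 4) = (w - 4)*(w + 1)*(w + 1)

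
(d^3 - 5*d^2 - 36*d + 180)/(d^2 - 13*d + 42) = (d^2 + d - 30)/(d - 7)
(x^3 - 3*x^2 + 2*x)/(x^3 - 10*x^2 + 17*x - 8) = x*(x - 2)/(x^2 - 9*x + 8)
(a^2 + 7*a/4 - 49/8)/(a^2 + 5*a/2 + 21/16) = 2*(8*a^2 + 14*a - 49)/(16*a^2 + 40*a + 21)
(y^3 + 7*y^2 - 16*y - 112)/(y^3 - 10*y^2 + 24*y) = (y^2 + 11*y + 28)/(y*(y - 6))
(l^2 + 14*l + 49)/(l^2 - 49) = (l + 7)/(l - 7)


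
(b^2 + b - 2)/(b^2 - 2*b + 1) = (b + 2)/(b - 1)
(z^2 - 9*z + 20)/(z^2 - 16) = (z - 5)/(z + 4)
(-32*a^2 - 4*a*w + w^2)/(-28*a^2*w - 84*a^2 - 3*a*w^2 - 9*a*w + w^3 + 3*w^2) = (-8*a + w)/(-7*a*w - 21*a + w^2 + 3*w)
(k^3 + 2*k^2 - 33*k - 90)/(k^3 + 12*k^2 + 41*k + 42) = (k^2 - k - 30)/(k^2 + 9*k + 14)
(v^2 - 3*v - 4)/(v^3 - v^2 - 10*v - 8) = 1/(v + 2)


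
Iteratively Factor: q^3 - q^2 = (q - 1)*(q^2) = q*(q - 1)*(q)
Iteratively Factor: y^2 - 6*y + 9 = (y - 3)*(y - 3)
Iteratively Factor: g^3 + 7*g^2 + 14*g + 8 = (g + 4)*(g^2 + 3*g + 2) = (g + 1)*(g + 4)*(g + 2)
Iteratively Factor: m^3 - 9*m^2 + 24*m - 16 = (m - 4)*(m^2 - 5*m + 4) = (m - 4)^2*(m - 1)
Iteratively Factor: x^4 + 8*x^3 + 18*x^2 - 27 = (x - 1)*(x^3 + 9*x^2 + 27*x + 27) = (x - 1)*(x + 3)*(x^2 + 6*x + 9) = (x - 1)*(x + 3)^2*(x + 3)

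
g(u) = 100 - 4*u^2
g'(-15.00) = 120.00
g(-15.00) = -800.00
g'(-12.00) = 96.00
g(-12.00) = -476.00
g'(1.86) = -14.88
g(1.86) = 86.16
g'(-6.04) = 48.32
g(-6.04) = -45.93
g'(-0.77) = 6.16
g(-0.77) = 97.63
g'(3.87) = -30.96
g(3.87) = 40.09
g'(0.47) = -3.76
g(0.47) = 99.12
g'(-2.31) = 18.48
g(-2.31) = 78.66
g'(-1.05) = 8.40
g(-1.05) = 95.59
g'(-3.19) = 25.52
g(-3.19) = 59.30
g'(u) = -8*u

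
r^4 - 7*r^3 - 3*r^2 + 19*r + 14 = (r - 7)*(r - 2)*(r + 1)^2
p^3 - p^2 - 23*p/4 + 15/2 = (p - 2)*(p - 3/2)*(p + 5/2)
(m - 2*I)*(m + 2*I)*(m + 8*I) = m^3 + 8*I*m^2 + 4*m + 32*I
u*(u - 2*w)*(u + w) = u^3 - u^2*w - 2*u*w^2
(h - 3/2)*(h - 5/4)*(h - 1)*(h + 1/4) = h^4 - 7*h^3/2 + 59*h^2/16 - 23*h/32 - 15/32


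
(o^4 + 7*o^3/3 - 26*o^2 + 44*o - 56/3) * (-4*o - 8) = -4*o^5 - 52*o^4/3 + 256*o^3/3 + 32*o^2 - 832*o/3 + 448/3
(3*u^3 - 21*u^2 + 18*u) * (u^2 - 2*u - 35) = 3*u^5 - 27*u^4 - 45*u^3 + 699*u^2 - 630*u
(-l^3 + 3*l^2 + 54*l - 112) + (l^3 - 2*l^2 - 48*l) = l^2 + 6*l - 112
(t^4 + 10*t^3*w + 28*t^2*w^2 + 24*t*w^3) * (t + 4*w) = t^5 + 14*t^4*w + 68*t^3*w^2 + 136*t^2*w^3 + 96*t*w^4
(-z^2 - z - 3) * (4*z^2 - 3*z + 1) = -4*z^4 - z^3 - 10*z^2 + 8*z - 3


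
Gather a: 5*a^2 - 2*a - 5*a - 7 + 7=5*a^2 - 7*a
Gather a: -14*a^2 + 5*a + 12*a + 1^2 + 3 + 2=-14*a^2 + 17*a + 6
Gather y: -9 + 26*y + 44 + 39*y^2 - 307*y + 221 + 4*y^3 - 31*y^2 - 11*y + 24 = 4*y^3 + 8*y^2 - 292*y + 280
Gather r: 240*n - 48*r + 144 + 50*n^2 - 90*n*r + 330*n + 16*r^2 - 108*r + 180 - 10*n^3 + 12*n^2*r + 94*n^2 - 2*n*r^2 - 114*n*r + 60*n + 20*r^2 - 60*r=-10*n^3 + 144*n^2 + 630*n + r^2*(36 - 2*n) + r*(12*n^2 - 204*n - 216) + 324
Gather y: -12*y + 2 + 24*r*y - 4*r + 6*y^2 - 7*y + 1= -4*r + 6*y^2 + y*(24*r - 19) + 3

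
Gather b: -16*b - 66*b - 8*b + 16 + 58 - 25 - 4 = 45 - 90*b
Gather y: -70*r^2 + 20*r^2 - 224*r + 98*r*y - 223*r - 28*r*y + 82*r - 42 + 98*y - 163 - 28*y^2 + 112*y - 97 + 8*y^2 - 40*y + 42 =-50*r^2 - 365*r - 20*y^2 + y*(70*r + 170) - 260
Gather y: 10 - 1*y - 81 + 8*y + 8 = 7*y - 63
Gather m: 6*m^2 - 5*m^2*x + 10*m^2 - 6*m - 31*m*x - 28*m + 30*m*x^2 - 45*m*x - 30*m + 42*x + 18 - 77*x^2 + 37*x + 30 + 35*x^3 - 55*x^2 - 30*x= m^2*(16 - 5*x) + m*(30*x^2 - 76*x - 64) + 35*x^3 - 132*x^2 + 49*x + 48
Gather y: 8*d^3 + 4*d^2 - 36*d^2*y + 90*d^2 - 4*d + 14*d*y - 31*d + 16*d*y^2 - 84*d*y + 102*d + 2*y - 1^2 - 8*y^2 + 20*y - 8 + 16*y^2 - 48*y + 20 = 8*d^3 + 94*d^2 + 67*d + y^2*(16*d + 8) + y*(-36*d^2 - 70*d - 26) + 11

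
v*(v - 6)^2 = v^3 - 12*v^2 + 36*v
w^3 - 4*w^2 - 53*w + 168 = (w - 8)*(w - 3)*(w + 7)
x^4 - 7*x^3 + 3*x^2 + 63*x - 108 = (x - 4)*(x - 3)^2*(x + 3)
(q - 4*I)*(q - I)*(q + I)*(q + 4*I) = q^4 + 17*q^2 + 16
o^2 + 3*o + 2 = (o + 1)*(o + 2)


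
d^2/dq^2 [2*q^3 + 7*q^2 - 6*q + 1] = 12*q + 14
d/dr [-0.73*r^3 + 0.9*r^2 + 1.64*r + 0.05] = -2.19*r^2 + 1.8*r + 1.64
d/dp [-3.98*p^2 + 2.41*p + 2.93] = 2.41 - 7.96*p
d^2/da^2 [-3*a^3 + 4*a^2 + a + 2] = 8 - 18*a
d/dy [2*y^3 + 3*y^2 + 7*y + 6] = 6*y^2 + 6*y + 7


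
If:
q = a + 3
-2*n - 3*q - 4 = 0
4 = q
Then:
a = 1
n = -8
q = 4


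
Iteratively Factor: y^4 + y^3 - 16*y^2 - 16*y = (y)*(y^3 + y^2 - 16*y - 16) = y*(y + 4)*(y^2 - 3*y - 4) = y*(y + 1)*(y + 4)*(y - 4)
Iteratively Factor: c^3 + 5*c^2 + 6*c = (c + 2)*(c^2 + 3*c) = c*(c + 2)*(c + 3)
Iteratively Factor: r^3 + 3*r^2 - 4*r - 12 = (r + 3)*(r^2 - 4) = (r + 2)*(r + 3)*(r - 2)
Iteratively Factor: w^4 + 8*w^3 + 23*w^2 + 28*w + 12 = (w + 2)*(w^3 + 6*w^2 + 11*w + 6) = (w + 1)*(w + 2)*(w^2 + 5*w + 6) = (w + 1)*(w + 2)*(w + 3)*(w + 2)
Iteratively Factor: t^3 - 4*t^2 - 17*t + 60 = (t - 5)*(t^2 + t - 12) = (t - 5)*(t - 3)*(t + 4)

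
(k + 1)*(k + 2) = k^2 + 3*k + 2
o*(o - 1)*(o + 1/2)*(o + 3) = o^4 + 5*o^3/2 - 2*o^2 - 3*o/2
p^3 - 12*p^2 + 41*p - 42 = (p - 7)*(p - 3)*(p - 2)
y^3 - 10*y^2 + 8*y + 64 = (y - 8)*(y - 4)*(y + 2)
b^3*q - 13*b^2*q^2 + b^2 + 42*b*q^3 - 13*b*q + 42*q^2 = (b - 7*q)*(b - 6*q)*(b*q + 1)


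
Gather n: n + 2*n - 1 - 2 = 3*n - 3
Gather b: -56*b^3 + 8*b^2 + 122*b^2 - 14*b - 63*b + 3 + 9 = -56*b^3 + 130*b^2 - 77*b + 12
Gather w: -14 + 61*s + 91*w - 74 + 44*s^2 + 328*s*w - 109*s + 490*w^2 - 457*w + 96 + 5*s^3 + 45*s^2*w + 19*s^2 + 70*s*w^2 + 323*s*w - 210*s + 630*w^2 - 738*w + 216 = 5*s^3 + 63*s^2 - 258*s + w^2*(70*s + 1120) + w*(45*s^2 + 651*s - 1104) + 224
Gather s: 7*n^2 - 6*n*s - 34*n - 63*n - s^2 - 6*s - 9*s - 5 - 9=7*n^2 - 97*n - s^2 + s*(-6*n - 15) - 14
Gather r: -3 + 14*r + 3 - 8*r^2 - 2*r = -8*r^2 + 12*r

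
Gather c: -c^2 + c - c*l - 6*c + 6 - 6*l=-c^2 + c*(-l - 5) - 6*l + 6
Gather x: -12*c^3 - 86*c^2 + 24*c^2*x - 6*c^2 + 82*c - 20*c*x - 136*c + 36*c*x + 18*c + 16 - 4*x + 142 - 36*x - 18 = -12*c^3 - 92*c^2 - 36*c + x*(24*c^2 + 16*c - 40) + 140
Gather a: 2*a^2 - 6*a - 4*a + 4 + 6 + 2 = 2*a^2 - 10*a + 12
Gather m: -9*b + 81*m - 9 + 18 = -9*b + 81*m + 9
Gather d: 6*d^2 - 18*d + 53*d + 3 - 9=6*d^2 + 35*d - 6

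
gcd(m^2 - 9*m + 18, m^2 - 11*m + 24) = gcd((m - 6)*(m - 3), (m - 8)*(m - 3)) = m - 3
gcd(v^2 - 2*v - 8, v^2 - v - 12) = v - 4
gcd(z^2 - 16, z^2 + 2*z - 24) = z - 4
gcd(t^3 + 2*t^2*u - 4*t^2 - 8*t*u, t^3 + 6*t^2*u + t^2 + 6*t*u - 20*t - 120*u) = t - 4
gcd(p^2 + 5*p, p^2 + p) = p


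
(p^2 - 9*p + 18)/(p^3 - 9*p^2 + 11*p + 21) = (p - 6)/(p^2 - 6*p - 7)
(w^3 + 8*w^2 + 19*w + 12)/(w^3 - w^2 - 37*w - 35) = (w^2 + 7*w + 12)/(w^2 - 2*w - 35)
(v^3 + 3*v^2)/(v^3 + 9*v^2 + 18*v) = v/(v + 6)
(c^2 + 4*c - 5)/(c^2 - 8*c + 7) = (c + 5)/(c - 7)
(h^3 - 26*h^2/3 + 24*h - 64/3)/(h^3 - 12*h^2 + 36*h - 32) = (3*h^2 - 20*h + 32)/(3*(h^2 - 10*h + 16))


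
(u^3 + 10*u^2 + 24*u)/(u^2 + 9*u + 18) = u*(u + 4)/(u + 3)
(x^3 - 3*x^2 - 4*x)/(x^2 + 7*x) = (x^2 - 3*x - 4)/(x + 7)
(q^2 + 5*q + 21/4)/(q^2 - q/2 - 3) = (q + 7/2)/(q - 2)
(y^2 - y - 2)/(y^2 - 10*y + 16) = (y + 1)/(y - 8)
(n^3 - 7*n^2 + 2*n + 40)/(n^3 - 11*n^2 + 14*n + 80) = (n - 4)/(n - 8)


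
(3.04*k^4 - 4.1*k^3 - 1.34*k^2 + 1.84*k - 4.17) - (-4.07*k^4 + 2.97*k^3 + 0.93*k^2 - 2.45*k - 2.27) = 7.11*k^4 - 7.07*k^3 - 2.27*k^2 + 4.29*k - 1.9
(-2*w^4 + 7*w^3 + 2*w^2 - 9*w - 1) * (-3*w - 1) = 6*w^5 - 19*w^4 - 13*w^3 + 25*w^2 + 12*w + 1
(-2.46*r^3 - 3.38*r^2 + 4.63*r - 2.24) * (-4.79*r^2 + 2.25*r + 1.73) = 11.7834*r^5 + 10.6552*r^4 - 34.0385*r^3 + 15.2997*r^2 + 2.9699*r - 3.8752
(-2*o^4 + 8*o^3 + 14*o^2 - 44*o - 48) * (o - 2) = -2*o^5 + 12*o^4 - 2*o^3 - 72*o^2 + 40*o + 96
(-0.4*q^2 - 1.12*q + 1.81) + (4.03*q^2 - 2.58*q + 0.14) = 3.63*q^2 - 3.7*q + 1.95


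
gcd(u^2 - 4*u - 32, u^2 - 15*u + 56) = u - 8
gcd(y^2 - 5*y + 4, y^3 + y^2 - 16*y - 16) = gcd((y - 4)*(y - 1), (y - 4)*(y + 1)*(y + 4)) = y - 4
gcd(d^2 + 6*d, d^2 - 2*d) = d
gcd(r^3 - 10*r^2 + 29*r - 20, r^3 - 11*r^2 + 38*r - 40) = r^2 - 9*r + 20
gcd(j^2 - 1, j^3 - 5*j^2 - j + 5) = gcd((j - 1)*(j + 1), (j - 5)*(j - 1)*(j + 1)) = j^2 - 1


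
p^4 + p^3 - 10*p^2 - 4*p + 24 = (p - 2)^2*(p + 2)*(p + 3)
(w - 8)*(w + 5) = w^2 - 3*w - 40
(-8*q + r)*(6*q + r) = -48*q^2 - 2*q*r + r^2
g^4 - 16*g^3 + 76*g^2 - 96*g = g*(g - 8)*(g - 6)*(g - 2)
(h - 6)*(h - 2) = h^2 - 8*h + 12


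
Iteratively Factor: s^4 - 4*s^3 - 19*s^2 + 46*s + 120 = (s + 3)*(s^3 - 7*s^2 + 2*s + 40) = (s - 4)*(s + 3)*(s^2 - 3*s - 10) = (s - 5)*(s - 4)*(s + 3)*(s + 2)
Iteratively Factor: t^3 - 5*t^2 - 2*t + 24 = (t - 3)*(t^2 - 2*t - 8) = (t - 3)*(t + 2)*(t - 4)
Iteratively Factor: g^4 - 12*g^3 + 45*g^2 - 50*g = (g)*(g^3 - 12*g^2 + 45*g - 50) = g*(g - 5)*(g^2 - 7*g + 10) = g*(g - 5)^2*(g - 2)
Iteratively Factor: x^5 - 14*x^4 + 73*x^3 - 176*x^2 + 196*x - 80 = (x - 5)*(x^4 - 9*x^3 + 28*x^2 - 36*x + 16) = (x - 5)*(x - 2)*(x^3 - 7*x^2 + 14*x - 8) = (x - 5)*(x - 2)^2*(x^2 - 5*x + 4) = (x - 5)*(x - 4)*(x - 2)^2*(x - 1)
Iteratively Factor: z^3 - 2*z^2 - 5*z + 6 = (z + 2)*(z^2 - 4*z + 3) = (z - 3)*(z + 2)*(z - 1)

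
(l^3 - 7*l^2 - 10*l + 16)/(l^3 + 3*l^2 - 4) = (l - 8)/(l + 2)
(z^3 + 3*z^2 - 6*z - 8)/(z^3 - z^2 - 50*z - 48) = (z^2 + 2*z - 8)/(z^2 - 2*z - 48)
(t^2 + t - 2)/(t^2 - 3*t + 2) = (t + 2)/(t - 2)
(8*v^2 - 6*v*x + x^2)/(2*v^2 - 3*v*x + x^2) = (-4*v + x)/(-v + x)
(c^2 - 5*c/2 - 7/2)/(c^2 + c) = (c - 7/2)/c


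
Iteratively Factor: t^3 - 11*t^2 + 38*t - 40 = (t - 4)*(t^2 - 7*t + 10) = (t - 4)*(t - 2)*(t - 5)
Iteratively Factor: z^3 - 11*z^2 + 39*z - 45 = (z - 5)*(z^2 - 6*z + 9) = (z - 5)*(z - 3)*(z - 3)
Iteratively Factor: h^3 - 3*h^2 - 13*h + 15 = (h - 1)*(h^2 - 2*h - 15) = (h - 5)*(h - 1)*(h + 3)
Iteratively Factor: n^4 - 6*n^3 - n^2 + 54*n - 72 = (n - 4)*(n^3 - 2*n^2 - 9*n + 18) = (n - 4)*(n + 3)*(n^2 - 5*n + 6) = (n - 4)*(n - 2)*(n + 3)*(n - 3)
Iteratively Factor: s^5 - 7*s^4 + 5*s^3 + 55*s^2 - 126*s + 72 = (s - 1)*(s^4 - 6*s^3 - s^2 + 54*s - 72) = (s - 2)*(s - 1)*(s^3 - 4*s^2 - 9*s + 36) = (s - 3)*(s - 2)*(s - 1)*(s^2 - s - 12) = (s - 4)*(s - 3)*(s - 2)*(s - 1)*(s + 3)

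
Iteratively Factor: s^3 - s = (s - 1)*(s^2 + s) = (s - 1)*(s + 1)*(s)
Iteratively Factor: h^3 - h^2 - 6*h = (h + 2)*(h^2 - 3*h) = h*(h + 2)*(h - 3)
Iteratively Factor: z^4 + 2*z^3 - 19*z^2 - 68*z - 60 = (z + 3)*(z^3 - z^2 - 16*z - 20) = (z + 2)*(z + 3)*(z^2 - 3*z - 10) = (z - 5)*(z + 2)*(z + 3)*(z + 2)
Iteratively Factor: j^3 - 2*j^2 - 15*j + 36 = (j - 3)*(j^2 + j - 12) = (j - 3)^2*(j + 4)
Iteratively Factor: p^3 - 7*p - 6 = (p - 3)*(p^2 + 3*p + 2) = (p - 3)*(p + 1)*(p + 2)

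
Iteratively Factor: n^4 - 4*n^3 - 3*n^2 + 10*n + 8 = (n - 2)*(n^3 - 2*n^2 - 7*n - 4) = (n - 2)*(n + 1)*(n^2 - 3*n - 4) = (n - 4)*(n - 2)*(n + 1)*(n + 1)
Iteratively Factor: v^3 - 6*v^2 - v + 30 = (v - 5)*(v^2 - v - 6) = (v - 5)*(v + 2)*(v - 3)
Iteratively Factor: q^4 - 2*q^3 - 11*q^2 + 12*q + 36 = (q + 2)*(q^3 - 4*q^2 - 3*q + 18) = (q + 2)^2*(q^2 - 6*q + 9) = (q - 3)*(q + 2)^2*(q - 3)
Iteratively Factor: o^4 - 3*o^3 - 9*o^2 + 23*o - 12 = (o - 1)*(o^3 - 2*o^2 - 11*o + 12) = (o - 1)^2*(o^2 - o - 12) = (o - 4)*(o - 1)^2*(o + 3)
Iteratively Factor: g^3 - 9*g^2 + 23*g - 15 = (g - 3)*(g^2 - 6*g + 5) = (g - 3)*(g - 1)*(g - 5)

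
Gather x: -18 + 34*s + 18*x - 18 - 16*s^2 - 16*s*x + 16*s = -16*s^2 + 50*s + x*(18 - 16*s) - 36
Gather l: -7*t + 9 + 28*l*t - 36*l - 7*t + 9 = l*(28*t - 36) - 14*t + 18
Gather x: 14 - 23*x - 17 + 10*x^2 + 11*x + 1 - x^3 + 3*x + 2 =-x^3 + 10*x^2 - 9*x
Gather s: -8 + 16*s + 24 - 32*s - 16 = -16*s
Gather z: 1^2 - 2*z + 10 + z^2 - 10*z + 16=z^2 - 12*z + 27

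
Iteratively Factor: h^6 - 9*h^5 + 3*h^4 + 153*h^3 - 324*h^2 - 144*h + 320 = (h - 5)*(h^5 - 4*h^4 - 17*h^3 + 68*h^2 + 16*h - 64) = (h - 5)*(h - 4)*(h^4 - 17*h^2 + 16) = (h - 5)*(h - 4)*(h + 4)*(h^3 - 4*h^2 - h + 4) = (h - 5)*(h - 4)*(h - 1)*(h + 4)*(h^2 - 3*h - 4) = (h - 5)*(h - 4)*(h - 1)*(h + 1)*(h + 4)*(h - 4)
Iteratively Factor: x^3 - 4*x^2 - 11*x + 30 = (x + 3)*(x^2 - 7*x + 10) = (x - 2)*(x + 3)*(x - 5)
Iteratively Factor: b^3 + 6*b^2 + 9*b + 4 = (b + 4)*(b^2 + 2*b + 1) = (b + 1)*(b + 4)*(b + 1)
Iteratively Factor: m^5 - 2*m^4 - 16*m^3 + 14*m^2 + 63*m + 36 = (m - 4)*(m^4 + 2*m^3 - 8*m^2 - 18*m - 9) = (m - 4)*(m + 3)*(m^3 - m^2 - 5*m - 3) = (m - 4)*(m + 1)*(m + 3)*(m^2 - 2*m - 3) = (m - 4)*(m + 1)^2*(m + 3)*(m - 3)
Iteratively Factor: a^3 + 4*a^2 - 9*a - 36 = (a - 3)*(a^2 + 7*a + 12) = (a - 3)*(a + 4)*(a + 3)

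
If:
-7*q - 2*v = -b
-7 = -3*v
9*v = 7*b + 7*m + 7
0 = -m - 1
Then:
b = 3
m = -1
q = -5/21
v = 7/3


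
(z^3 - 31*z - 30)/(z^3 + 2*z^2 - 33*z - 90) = (z + 1)/(z + 3)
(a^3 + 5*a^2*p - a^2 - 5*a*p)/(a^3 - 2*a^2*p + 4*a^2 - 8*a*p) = (a^2 + 5*a*p - a - 5*p)/(a^2 - 2*a*p + 4*a - 8*p)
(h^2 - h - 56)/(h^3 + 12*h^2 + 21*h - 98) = (h - 8)/(h^2 + 5*h - 14)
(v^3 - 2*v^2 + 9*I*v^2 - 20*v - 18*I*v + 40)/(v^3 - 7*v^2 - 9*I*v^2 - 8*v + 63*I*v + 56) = (v^3 + v^2*(-2 + 9*I) - 2*v*(10 + 9*I) + 40)/(v^3 - v^2*(7 + 9*I) + v*(-8 + 63*I) + 56)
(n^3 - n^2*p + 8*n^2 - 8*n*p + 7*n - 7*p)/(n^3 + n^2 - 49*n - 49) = (n - p)/(n - 7)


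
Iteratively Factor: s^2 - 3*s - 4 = (s - 4)*(s + 1)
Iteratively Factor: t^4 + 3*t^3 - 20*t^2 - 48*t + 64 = (t - 4)*(t^3 + 7*t^2 + 8*t - 16) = (t - 4)*(t - 1)*(t^2 + 8*t + 16) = (t - 4)*(t - 1)*(t + 4)*(t + 4)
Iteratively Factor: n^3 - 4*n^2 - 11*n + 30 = (n - 5)*(n^2 + n - 6) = (n - 5)*(n + 3)*(n - 2)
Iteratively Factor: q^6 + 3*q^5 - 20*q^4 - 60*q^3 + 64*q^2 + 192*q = (q - 4)*(q^5 + 7*q^4 + 8*q^3 - 28*q^2 - 48*q) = (q - 4)*(q + 4)*(q^4 + 3*q^3 - 4*q^2 - 12*q) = (q - 4)*(q + 3)*(q + 4)*(q^3 - 4*q) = q*(q - 4)*(q + 3)*(q + 4)*(q^2 - 4) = q*(q - 4)*(q - 2)*(q + 3)*(q + 4)*(q + 2)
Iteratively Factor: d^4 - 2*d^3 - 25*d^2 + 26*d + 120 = (d - 3)*(d^3 + d^2 - 22*d - 40) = (d - 3)*(d + 2)*(d^2 - d - 20) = (d - 3)*(d + 2)*(d + 4)*(d - 5)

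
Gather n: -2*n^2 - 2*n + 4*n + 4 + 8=-2*n^2 + 2*n + 12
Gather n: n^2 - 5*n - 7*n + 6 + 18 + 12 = n^2 - 12*n + 36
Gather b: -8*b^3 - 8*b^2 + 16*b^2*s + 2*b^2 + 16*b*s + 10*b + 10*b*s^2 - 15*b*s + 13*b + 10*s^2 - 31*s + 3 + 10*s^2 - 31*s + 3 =-8*b^3 + b^2*(16*s - 6) + b*(10*s^2 + s + 23) + 20*s^2 - 62*s + 6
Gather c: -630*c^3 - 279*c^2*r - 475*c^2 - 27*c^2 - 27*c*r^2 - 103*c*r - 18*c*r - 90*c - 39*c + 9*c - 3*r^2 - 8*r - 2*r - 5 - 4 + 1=-630*c^3 + c^2*(-279*r - 502) + c*(-27*r^2 - 121*r - 120) - 3*r^2 - 10*r - 8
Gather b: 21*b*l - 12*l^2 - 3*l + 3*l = 21*b*l - 12*l^2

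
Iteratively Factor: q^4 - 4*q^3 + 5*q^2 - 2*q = (q - 2)*(q^3 - 2*q^2 + q) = (q - 2)*(q - 1)*(q^2 - q) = q*(q - 2)*(q - 1)*(q - 1)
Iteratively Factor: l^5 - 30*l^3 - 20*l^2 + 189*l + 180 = (l - 3)*(l^4 + 3*l^3 - 21*l^2 - 83*l - 60) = (l - 3)*(l + 3)*(l^3 - 21*l - 20) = (l - 3)*(l + 1)*(l + 3)*(l^2 - l - 20) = (l - 3)*(l + 1)*(l + 3)*(l + 4)*(l - 5)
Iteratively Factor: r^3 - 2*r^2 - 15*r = (r - 5)*(r^2 + 3*r) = r*(r - 5)*(r + 3)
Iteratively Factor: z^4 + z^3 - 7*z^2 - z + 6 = (z + 3)*(z^3 - 2*z^2 - z + 2) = (z + 1)*(z + 3)*(z^2 - 3*z + 2) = (z - 1)*(z + 1)*(z + 3)*(z - 2)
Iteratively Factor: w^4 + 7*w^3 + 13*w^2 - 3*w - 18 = (w + 3)*(w^3 + 4*w^2 + w - 6) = (w - 1)*(w + 3)*(w^2 + 5*w + 6) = (w - 1)*(w + 3)^2*(w + 2)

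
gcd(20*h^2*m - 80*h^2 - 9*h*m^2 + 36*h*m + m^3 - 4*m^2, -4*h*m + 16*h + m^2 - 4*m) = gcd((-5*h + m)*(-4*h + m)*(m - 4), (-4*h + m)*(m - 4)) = 4*h*m - 16*h - m^2 + 4*m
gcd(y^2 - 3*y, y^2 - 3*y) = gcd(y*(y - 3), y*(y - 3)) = y^2 - 3*y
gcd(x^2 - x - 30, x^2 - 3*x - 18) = x - 6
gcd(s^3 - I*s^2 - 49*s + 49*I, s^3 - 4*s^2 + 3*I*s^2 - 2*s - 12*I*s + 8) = 1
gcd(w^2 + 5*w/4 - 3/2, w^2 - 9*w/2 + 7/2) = 1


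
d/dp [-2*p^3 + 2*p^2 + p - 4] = -6*p^2 + 4*p + 1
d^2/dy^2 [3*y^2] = 6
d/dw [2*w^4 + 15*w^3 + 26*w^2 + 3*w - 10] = 8*w^3 + 45*w^2 + 52*w + 3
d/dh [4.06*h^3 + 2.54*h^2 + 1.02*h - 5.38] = 12.18*h^2 + 5.08*h + 1.02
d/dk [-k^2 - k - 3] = -2*k - 1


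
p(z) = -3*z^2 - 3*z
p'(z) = -6*z - 3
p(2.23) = -21.61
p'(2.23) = -16.38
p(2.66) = -29.21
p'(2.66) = -18.96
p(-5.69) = -80.06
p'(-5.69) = 31.14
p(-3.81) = -32.12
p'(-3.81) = 19.86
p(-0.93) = 0.20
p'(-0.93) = 2.58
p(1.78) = -14.85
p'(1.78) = -13.68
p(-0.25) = 0.56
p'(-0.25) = -1.50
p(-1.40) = -1.68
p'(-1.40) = 5.40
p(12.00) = -468.00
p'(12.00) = -75.00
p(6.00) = -126.00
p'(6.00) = -39.00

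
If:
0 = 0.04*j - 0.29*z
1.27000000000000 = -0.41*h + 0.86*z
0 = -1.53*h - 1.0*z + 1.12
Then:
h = -0.18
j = 10.09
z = 1.39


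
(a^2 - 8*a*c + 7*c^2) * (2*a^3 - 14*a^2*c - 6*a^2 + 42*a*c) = 2*a^5 - 30*a^4*c - 6*a^4 + 126*a^3*c^2 + 90*a^3*c - 98*a^2*c^3 - 378*a^2*c^2 + 294*a*c^3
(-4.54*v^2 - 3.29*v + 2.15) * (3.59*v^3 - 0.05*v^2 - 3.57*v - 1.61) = -16.2986*v^5 - 11.5841*v^4 + 24.0908*v^3 + 18.9472*v^2 - 2.3786*v - 3.4615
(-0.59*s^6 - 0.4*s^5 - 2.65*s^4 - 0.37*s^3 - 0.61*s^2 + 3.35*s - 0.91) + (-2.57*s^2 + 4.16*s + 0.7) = -0.59*s^6 - 0.4*s^5 - 2.65*s^4 - 0.37*s^3 - 3.18*s^2 + 7.51*s - 0.21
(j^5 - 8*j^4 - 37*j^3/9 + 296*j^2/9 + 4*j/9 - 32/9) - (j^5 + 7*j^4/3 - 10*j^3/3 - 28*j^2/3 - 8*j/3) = -31*j^4/3 - 7*j^3/9 + 380*j^2/9 + 28*j/9 - 32/9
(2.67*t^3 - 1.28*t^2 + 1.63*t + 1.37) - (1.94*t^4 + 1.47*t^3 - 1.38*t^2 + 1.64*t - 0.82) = -1.94*t^4 + 1.2*t^3 + 0.0999999999999999*t^2 - 0.01*t + 2.19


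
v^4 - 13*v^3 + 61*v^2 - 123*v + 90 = (v - 5)*(v - 3)^2*(v - 2)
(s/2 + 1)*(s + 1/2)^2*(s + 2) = s^4/2 + 5*s^3/2 + 33*s^2/8 + 5*s/2 + 1/2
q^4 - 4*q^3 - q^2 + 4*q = q*(q - 4)*(q - 1)*(q + 1)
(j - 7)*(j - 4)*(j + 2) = j^3 - 9*j^2 + 6*j + 56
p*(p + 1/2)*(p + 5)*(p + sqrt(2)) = p^4 + sqrt(2)*p^3 + 11*p^3/2 + 5*p^2/2 + 11*sqrt(2)*p^2/2 + 5*sqrt(2)*p/2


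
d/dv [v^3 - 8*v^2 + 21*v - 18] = 3*v^2 - 16*v + 21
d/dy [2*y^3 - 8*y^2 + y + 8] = 6*y^2 - 16*y + 1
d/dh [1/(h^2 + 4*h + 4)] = 2*(-h - 2)/(h^2 + 4*h + 4)^2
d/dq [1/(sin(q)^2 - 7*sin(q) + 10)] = (7 - 2*sin(q))*cos(q)/(sin(q)^2 - 7*sin(q) + 10)^2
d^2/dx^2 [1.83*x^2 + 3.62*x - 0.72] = 3.66000000000000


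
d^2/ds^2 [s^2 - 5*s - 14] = 2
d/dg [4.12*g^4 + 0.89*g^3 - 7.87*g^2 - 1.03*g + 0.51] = 16.48*g^3 + 2.67*g^2 - 15.74*g - 1.03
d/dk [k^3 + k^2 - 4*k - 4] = 3*k^2 + 2*k - 4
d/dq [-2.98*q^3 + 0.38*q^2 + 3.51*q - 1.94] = -8.94*q^2 + 0.76*q + 3.51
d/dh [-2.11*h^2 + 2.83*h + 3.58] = 2.83 - 4.22*h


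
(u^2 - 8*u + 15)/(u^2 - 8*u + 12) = (u^2 - 8*u + 15)/(u^2 - 8*u + 12)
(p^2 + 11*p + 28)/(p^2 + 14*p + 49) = (p + 4)/(p + 7)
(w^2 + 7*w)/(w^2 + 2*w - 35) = w/(w - 5)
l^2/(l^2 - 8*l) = l/(l - 8)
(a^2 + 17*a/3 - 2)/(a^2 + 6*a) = (a - 1/3)/a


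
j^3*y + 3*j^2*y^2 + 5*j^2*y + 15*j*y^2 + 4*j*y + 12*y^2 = (j + 4)*(j + 3*y)*(j*y + y)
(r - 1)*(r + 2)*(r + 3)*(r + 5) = r^4 + 9*r^3 + 21*r^2 - r - 30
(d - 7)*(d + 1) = d^2 - 6*d - 7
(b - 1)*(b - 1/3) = b^2 - 4*b/3 + 1/3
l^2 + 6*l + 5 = (l + 1)*(l + 5)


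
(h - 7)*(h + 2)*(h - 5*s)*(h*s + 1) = h^4*s - 5*h^3*s^2 - 5*h^3*s + h^3 + 25*h^2*s^2 - 19*h^2*s - 5*h^2 + 70*h*s^2 + 25*h*s - 14*h + 70*s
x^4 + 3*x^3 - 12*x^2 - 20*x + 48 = (x - 2)^2*(x + 3)*(x + 4)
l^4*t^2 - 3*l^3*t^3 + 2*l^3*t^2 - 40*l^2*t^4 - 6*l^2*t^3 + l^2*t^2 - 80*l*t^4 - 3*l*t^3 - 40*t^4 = (l - 8*t)*(l + 5*t)*(l*t + t)^2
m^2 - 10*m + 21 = (m - 7)*(m - 3)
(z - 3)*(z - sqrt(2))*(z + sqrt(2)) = z^3 - 3*z^2 - 2*z + 6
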